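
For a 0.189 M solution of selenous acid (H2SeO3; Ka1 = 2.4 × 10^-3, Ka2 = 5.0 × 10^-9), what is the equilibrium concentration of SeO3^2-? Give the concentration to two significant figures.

5.0 × 10^-9 M

First ionization gives [H+] ≈ [HSeO3-] = 2.01 × 10^-2 M.
Second step: Ka2 = [H+][SeO3^2-]/[HSeO3-] ≈ [SeO3^2-] (since [H+] ≈ [HSeO3-]).
So [SeO3^2-] ≈ Ka2.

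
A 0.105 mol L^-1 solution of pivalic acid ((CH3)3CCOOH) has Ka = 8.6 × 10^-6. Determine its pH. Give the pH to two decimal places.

(CH3)3CCOOH ⇌ (CH3)3CCOO- + H+
Let x = [H+] at equilibrium. Ka = x²/(0.105 − x).
Neglecting x in the denominator: x = √(8.6 × 10^-6 × 0.105) = 9.50 × 10^-4 M
Check: 0.91% ionized — well under 5%, approximation valid.
pH = −log(9.50 × 10^-4) = 3.02

pH = 3.02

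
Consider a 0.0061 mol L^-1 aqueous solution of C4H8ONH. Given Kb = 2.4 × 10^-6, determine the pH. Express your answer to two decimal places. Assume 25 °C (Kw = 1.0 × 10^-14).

pH = 10.08

C4H8ONH + H2O ⇌ C4H8ONH2+ + OH-
From the ICE table, Kb = x²/(0.0061 − x) = 2.4 × 10^-6.
Since Kb ≪ C₀, x ≈ √(Kb·C₀) = 1.21 × 10^-4 M.
(x/C₀ = 2% < 5%, so the approximation holds.)
pOH = −log(1.21 × 10^-4) = 3.92; pH = 14.00 − 3.92 = 10.08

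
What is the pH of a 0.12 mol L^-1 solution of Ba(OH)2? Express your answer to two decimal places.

Ba(OH)2 is a strong base (each formula unit releases 2 OH-); [OH-] = 0.24 M.
pOH = -log(0.24) = 0.62
pH = 14.00 - 0.62 = 13.38

pH = 13.38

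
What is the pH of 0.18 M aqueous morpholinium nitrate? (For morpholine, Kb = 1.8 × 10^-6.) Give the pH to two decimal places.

pH = 4.50

C4H8ONH2+ is the conjugate acid of the weak base C4H8ONH.
Ka = Kw/Kb = 1.0×10^-14 / 1.8 × 10^-6 = 5.56 × 10^-9
From the ICE table, Ka = x²/(0.18 − x) = 5.56 × 10^-9.
Since Ka ≪ C₀, x ≈ √(Ka·C₀) = 3.16 × 10^-5 M.
Check: 0.018% ionized — well under 5%, approximation valid.
pH = −log(3.16 × 10^-5) = 4.50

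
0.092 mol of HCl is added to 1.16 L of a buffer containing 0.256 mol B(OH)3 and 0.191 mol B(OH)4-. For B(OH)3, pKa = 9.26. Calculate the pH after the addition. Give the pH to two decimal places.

pH = 8.71

After neutralization: n(B(OH)3) = 0.348 mol, n(B(OH)4-) = 0.099 mol.
pH = pKa + log([A⁻]/[HA]) = 9.26 + log(0.099/0.348) = 9.26 -0.546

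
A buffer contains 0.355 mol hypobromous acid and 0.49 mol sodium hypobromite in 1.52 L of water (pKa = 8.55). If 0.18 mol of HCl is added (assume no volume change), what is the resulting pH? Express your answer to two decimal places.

After neutralization: n(HOBr) = 0.535 mol, n(OBr-) = 0.31 mol.
Henderson–Hasselbalch with mole ratio 0.31/0.535: pH = 8.55 + (-0.237)

pH = 8.31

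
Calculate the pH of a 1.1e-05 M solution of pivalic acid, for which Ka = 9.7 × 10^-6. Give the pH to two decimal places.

(CH3)3CCOOH ⇌ (CH3)3CCOO- + H+
Ka = x²/(1.1e-05 − x) = 9.7 × 10^-6
Here C₀/Ka ≈ 1.13, so the small-x approximation fails. Use the quadratic:
x = [−9.7e-06 + √(9.7e-06² + 4.27e-10)]/2 = 6.56 × 10^-6 M
pH = −log[H+] = −log(6.56 × 10^-6) = 5.18

pH = 5.18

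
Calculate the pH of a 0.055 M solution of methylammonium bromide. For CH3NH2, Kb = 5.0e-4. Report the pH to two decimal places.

pH = 5.98

CH3NH3+ is the conjugate acid of the weak base CH3NH2.
Ka = Kw/Kb = 1.0×10^-14 / 5.0 × 10^-4 = 2.00 × 10^-11
From the ICE table, Ka = [H+]²/(0.055 − [H+]) = 2.00 × 10^-11.
Since Ka ≪ C₀, [H+] ≈ √(Ka·C₀) = 1.05 × 10^-6 M.
Check: 0.0019% ionized — well under 5%, approximation valid.
pH = −log[H+] = −log(1.05 × 10^-6) = 5.98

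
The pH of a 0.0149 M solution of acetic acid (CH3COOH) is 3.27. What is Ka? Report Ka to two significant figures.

[H+] = 10^(-3.27) = 5.37 × 10^-4 M
At equilibrium [HA] = 0.0149 − 5.37 × 10^-4 = 1.44 × 10^-2 M
Ka = [H+][A-]/[HA] = (5.37 × 10^-4)² / 1.44 × 10^-2 = 2.0 × 10^-5

Ka = 2.0 × 10^-5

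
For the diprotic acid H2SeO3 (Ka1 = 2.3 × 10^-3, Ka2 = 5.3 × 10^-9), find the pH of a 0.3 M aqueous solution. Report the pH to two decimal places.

pH = 1.60

Since Ka1 ≫ Ka2, the first ionization dominates [H+].
Ka1 = x²/(0.3 − x) = 2.3 × 10^-3
Solving the quadratic: x = (−Ka1 + √(Ka1² + 4·Ka1·C₀))/2 = 2.51 × 10^-2 M
pH = −log(2.51 × 10^-2) = 1.60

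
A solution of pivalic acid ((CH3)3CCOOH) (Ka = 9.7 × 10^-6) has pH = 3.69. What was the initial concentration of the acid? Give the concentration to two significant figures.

[H+] = 10^(-3.69) = 2.04 × 10^-4 M = x
Ka = x²/(C₀ − x) ⇒ C₀ = x + x²/Ka
C₀ = 2.04 × 10^-4 + (2.04 × 10^-4)²/(9.7 × 10^-6) = 4.49 × 10^-3 M

C₀ = 4.5 × 10^-3 M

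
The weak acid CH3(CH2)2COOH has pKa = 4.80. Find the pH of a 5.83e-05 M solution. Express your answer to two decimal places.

CH3(CH2)2COOH ⇌ CH3(CH2)2COO- + H+
Ka = 10^(−4.80) = 1.58 × 10^-5
From the ICE table, Ka = [H+]²/(5.83e-05 − [H+]) = 1.58 × 10^-5.
The 5% rule fails; solving [H+]² + Ka·[H+] − Ka·C₀ = 0 exactly:
[H+] = (−Ka + √(Ka² + 4·Ka·C₀))/2 = 2.35 × 10^-5 M
pH = −log[H+] = −log(2.35 × 10^-5) = 4.63

pH = 4.63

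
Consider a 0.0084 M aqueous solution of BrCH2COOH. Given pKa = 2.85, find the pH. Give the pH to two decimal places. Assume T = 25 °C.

pH = 2.55

BrCH2COOH ⇌ BrCH2COO- + H+
Ka = 10^(−2.85) = 1.41 × 10^-3
From the ICE table, Ka = [H+]²/(0.0084 − [H+]) = 1.41 × 10^-3.
[H+] is not negligible relative to C₀; solve [H+]² + 0.00141·[H+] − 1.18e-05 = 0.
[H+] = [−0.00141 + √(0.00141² + 4.74e-05)]/2 = 2.81 × 10^-3 M
pH = −log(2.81 × 10^-3) = 2.55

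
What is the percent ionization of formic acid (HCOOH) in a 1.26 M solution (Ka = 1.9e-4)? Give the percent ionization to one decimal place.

1.2%

HCOOH ⇌ HCOO- + H+; let x = [H+] at equilibrium.
x ≈ √(Ka·C₀) = √(1.9 × 10^-4 × 1.26) = 1.55 × 10^-2 M
Fraction ionized = 1.55 × 10^-2 / 1.26 = 0.0123 → 1.2%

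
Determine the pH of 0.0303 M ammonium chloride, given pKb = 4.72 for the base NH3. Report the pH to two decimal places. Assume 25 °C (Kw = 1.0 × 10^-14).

NH4+ is the conjugate acid of the weak base NH3.
Kb = 10^(−4.72) = 1.91 × 10^-5
Ka = Kw/Kb = 1.0×10^-14 / 1.91 × 10^-5 = 5.24 × 10^-10
Ka = [H+]²/(0.0303 − [H+]) = 5.24 × 10^-10
Neglecting [H+] in the denominator: [H+] = √(5.24 × 10^-10 × 0.0303) = 3.98 × 10^-6 M
Check: 0.013% ionized — well under 5%, approximation valid.
pH = −log(3.98 × 10^-6) = 5.40

pH = 5.40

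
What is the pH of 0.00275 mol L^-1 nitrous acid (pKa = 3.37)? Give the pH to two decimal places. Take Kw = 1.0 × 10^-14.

HNO2 ⇌ NO2- + H+
Ka = 10^(−3.37) = 4.27 × 10^-4
Let x = [H+] at equilibrium. Ka = x²/(0.00275 − x).
The 5% rule fails; solving x² + Ka·x − Ka·C₀ = 0 exactly:
x = (−Ka + √(Ka² + 4·Ka·C₀))/2 = 8.91 × 10^-4 M
pH = −log[H+] = −log(8.91 × 10^-4) = 3.05

pH = 3.05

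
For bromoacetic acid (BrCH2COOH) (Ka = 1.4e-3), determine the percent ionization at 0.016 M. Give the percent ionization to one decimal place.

25.5%

BrCH2COOH ⇌ BrCH2COO- + H+; let x = [H+] at equilibrium.
Solve x² + 0.0014x − 2.24e-05 = 0 → x = 4.08 × 10^-3 M
Fraction ionized = 4.08 × 10^-3 / 0.016 = 0.2550 → 25.5%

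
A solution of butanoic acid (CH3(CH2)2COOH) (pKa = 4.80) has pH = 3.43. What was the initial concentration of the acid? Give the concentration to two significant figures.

[H+] = 10^(-3.43) = 3.72 × 10^-4 M = x
Ka = 10^(−4.80) = 1.58 × 10^-5
Ka = x²/(C₀ − x) ⇒ C₀ = x + x²/Ka
C₀ = 3.72 × 10^-4 + (3.72 × 10^-4)²/(1.58 × 10^-5) = 9.13 × 10^-3 M

C₀ = 9.1 × 10^-3 M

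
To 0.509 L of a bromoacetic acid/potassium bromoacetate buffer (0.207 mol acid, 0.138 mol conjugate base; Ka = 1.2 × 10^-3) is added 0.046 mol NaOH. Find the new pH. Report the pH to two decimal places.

pH = 2.98

After neutralization: n(BrCH2COOH) = 0.161 mol, n(BrCH2COO-) = 0.184 mol.
pKa = −log(1.2 × 10^-3) = 2.921
pH = pKa + log([A⁻]/[HA]) = 2.921 + log(0.184/0.161) = 2.921 +0.058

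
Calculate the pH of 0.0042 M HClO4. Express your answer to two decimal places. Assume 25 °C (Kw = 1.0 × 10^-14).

HClO4 is a strong acid and dissociates completely, so [H+] = 0.0042 M.
pH = -log(0.0042) = 2.38

pH = 2.38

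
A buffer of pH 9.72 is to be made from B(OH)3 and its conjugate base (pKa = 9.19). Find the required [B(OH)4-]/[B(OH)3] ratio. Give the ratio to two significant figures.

ratio = 3.4

pH = pKa + log(r) ⇒ log(r) = 9.72 − 9.19 = +0.53
r = [B(OH)4-]/[B(OH)3] = 10^(+0.53) = 3.39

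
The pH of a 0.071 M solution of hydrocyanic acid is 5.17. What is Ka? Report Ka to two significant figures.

[H+] = 10^(-5.17) = 6.76 × 10^-6 M
At equilibrium [HA] = 0.071 − 6.76 × 10^-6 = 7.10 × 10^-2 M
Ka = [H+][A-]/[HA] = (6.76 × 10^-6)² / 7.10 × 10^-2 = 6.4 × 10^-10

Ka = 6.4 × 10^-10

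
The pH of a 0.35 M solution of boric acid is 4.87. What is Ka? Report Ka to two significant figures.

Ka = 5.2 × 10^-10

[H+] = 10^(-4.87) = 1.35 × 10^-5 M
At equilibrium [HA] = 0.35 − 1.35 × 10^-5 = 3.50 × 10^-1 M
Ka = [H+][A-]/[HA] = (1.35 × 10^-5)² / 3.50 × 10^-1 = 5.2 × 10^-10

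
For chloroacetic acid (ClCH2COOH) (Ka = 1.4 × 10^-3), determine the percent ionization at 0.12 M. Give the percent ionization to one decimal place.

ClCH2COOH ⇌ ClCH2COO- + H+; let x = [H+] at equilibrium.
Ka = x²/(C₀ − x); solving the quadratic gives x = 1.23 × 10^-2 M.
% ionization = x/C₀ × 100% = 1.23 × 10^-2/0.12 × 100% = 10.2%

10.2%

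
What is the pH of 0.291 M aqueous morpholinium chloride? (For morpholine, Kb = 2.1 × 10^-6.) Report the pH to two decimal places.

C4H8ONH2+ is the conjugate acid of the weak base C4H8ONH.
Ka = Kw/Kb = 1.0×10^-14 / 2.1 × 10^-6 = 4.76 × 10^-9
Ka = [H+]²/(0.291 − [H+]) = 4.76 × 10^-9
Neglecting [H+] in the denominator: [H+] = √(4.76 × 10^-9 × 0.291) = 3.72 × 10^-5 M
Check: 0.013% ionized — well under 5%, approximation valid.
pH = −log[H+] = −log(3.72 × 10^-5) = 4.43

pH = 4.43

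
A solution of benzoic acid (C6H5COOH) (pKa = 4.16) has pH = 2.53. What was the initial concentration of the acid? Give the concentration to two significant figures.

C₀ = 1.3 × 10^-1 M

[H+] = 10^(-2.53) = 2.95 × 10^-3 M = x
Ka = 10^(−4.16) = 6.92 × 10^-5
Ka = x²/(C₀ − x) ⇒ C₀ = x + x²/Ka
C₀ = 2.95 × 10^-3 + (2.95 × 10^-3)²/(6.92 × 10^-5) = 1.29 × 10^-1 M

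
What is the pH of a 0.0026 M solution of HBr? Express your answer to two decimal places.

HBr is a strong acid and dissociates completely, so [H+] = 0.0026 M.
pH = -log(0.0026) = 2.59

pH = 2.59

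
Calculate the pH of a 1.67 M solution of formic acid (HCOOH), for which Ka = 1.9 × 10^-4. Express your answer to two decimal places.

pH = 1.75

HCOOH ⇌ HCOO- + H+
Let x = [H+] at equilibrium. Ka = x²/(1.67 − x).
Assume x ≪ 1.67: x ≈ √(1.9 × 10^-4 × 1.67) = 1.78 × 10^-2 M
pH = −log(1.78 × 10^-2) = 1.75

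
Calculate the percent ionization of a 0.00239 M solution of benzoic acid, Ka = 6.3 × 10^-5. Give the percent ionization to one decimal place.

C6H5COOH ⇌ C6H5COO- + H+; let x = [H+] at equilibrium.
Solve x² + 6.3e-05x − 1.51e-07 = 0 → x = 3.58 × 10^-4 M
Fraction ionized = 3.58 × 10^-4 / 0.00239 = 0.1498 → 15.0%

15.0%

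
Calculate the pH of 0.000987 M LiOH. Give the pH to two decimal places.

LiOH is a strong base; [OH-] = 0.000987 M.
pOH = -log(0.000987) = 3.01
pH = 14.00 - 3.01 = 10.99

pH = 10.99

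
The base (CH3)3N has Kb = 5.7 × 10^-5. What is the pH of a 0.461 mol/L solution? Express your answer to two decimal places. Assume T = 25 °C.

(CH3)3N + H2O ⇌ (CH3)3NH+ + OH-
From the ICE table, Kb = x²/(0.461 − x) = 5.7 × 10^-5.
Since Kb ≪ C₀, x ≈ √(Kb·C₀) = 5.13 × 10^-3 M.
pOH = −log(5.13 × 10^-3) = 2.29; pH = 14.00 − 2.29 = 11.71

pH = 11.71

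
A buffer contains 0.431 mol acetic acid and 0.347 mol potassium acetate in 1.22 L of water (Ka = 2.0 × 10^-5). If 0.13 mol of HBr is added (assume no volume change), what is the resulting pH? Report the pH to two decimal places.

Added H+ converts CH3COO- to CH3COOH: CH3COOH → 0.561 mol, CH3COO- → 0.217 mol.
pKa = −log(2.0 × 10^-5) = 4.699
pH = pKa + log(n_CH3COO-/n_CH3COOH) = 4.699 + log(0.217/0.561) = 4.699 + (-0.413)

pH = 4.29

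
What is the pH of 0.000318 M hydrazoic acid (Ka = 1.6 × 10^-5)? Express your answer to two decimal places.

HN3 ⇌ N3- + H+
Ka = x²/(0.000318 − x) = 1.6 × 10^-5
Here C₀/Ka ≈ 19.9, so the small-x approximation fails. Use the quadratic:
x = (−Ka + √(Ka² + 4·Ka·C₀))/2 = 6.38 × 10^-5 M
pH = −log[H+] = −log(6.38 × 10^-5) = 4.20

pH = 4.20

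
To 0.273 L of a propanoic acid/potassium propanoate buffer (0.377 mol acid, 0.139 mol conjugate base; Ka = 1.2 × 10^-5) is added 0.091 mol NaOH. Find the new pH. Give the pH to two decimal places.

OH- converts CH3CH2COOH to CH3CH2COO-: CH3CH2COOH → 0.286 mol, CH3CH2COO- → 0.23 mol.
pKa = −log(1.2 × 10^-5) = 4.921
pH = pKa + log(n_CH3CH2COO-/n_CH3CH2COOH) = 4.921 + log(0.23/0.286) = 4.921 + (-0.095)

pH = 4.83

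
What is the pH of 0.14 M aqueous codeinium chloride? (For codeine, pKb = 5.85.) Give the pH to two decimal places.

C18H22NO3+ is the conjugate acid of the weak base C18H21NO3.
Kb = 10^(−5.85) = 1.41 × 10^-6
Ka = Kw/Kb = 1.0×10^-14 / 1.41 × 10^-6 = 7.09 × 10^-9
From the ICE table, Ka = x²/(0.14 − x) = 7.09 × 10^-9.
Assume x ≪ 0.14: x ≈ √(7.09 × 10^-9 × 0.14) = 3.15 × 10^-5 M
pH = −log[H+] = −log(3.15 × 10^-5) = 4.50

pH = 4.50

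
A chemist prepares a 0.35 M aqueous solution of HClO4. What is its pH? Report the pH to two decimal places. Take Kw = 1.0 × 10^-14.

pH = 0.46

HClO4 is a strong acid and dissociates completely, so [H+] = 0.35 M.
pH = -log(0.35) = 0.46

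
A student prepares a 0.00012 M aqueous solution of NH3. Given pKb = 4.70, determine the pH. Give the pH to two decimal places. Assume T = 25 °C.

pH = 9.60

NH3 + H2O ⇌ NH4+ + OH-
Kb = 10^(−4.70) = 2.00 × 10^-5
Let x = [OH-] at equilibrium. Kb = x²/(0.00012 − x).
Here C₀/Kb ≈ 6, so the small-x approximation fails. Use the quadratic:
x = [−2e-05 + √(2e-05² + 9.6e-09)]/2 = 4.00 × 10^-5 M
pOH = −log(4.00 × 10^-5) = 4.40; pH = 14.00 − 4.40 = 9.60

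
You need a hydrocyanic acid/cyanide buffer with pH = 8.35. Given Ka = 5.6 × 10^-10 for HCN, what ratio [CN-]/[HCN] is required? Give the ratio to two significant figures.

ratio = 0.13

pKa = -log(5.6 × 10^-10) = 9.252
pH = pKa + log(r) ⇒ log(r) = 8.35 − 9.252 = -0.902
r = [CN-]/[HCN] = 10^(-0.902) = 0.125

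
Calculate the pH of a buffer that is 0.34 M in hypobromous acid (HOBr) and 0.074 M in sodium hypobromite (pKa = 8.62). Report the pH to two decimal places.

Henderson–Hasselbalch: pH = pKa + log([OBr-]/[HOBr]) = 8.62 + log(0.074/0.34)
pH = 8.62 + (-0.662) = 7.96

pH = 7.96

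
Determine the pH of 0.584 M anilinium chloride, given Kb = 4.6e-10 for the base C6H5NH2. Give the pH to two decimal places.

C6H5NH3+ is the conjugate acid of the weak base C6H5NH2.
Ka = Kw/Kb = 1.0×10^-14 / 4.6 × 10^-10 = 2.17 × 10^-5
From the ICE table, Ka = x²/(0.584 − x) = 2.17 × 10^-5.
Since Ka ≪ C₀, x ≈ √(Ka·C₀) = 3.56 × 10^-3 M.
Check: 0.61% ionized — well under 5%, approximation valid.
pH = −log[H+] = −log(3.56 × 10^-3) = 2.45

pH = 2.45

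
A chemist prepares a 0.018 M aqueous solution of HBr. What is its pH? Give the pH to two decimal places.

pH = 1.74

HBr is a strong acid and dissociates completely, so [H+] = 0.018 M.
pH = -log(0.018) = 1.74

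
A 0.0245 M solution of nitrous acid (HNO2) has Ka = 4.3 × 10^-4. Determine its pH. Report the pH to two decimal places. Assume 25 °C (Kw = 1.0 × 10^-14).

pH = 2.52

HNO2 ⇌ NO2- + H+
Ka = [H+]²/(0.0245 − [H+]) = 4.3 × 10^-4
[H+] is not negligible relative to C₀; solve [H+]² + 0.00043·[H+] − 1.05e-05 = 0.
[H+] = [−0.00043 + √(0.00043² + 4.21e-05)]/2 = 3.04 × 10^-3 M
pH = −log(3.04 × 10^-3) = 2.52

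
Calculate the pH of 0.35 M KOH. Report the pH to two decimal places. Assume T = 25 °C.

KOH is a strong base; [OH-] = 0.35 M.
pOH = -log(0.35) = 0.46
pH = 14.00 - 0.46 = 13.54

pH = 13.54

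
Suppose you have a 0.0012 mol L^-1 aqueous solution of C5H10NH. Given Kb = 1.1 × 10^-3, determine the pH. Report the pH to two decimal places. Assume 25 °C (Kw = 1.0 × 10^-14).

C5H10NH + H2O ⇌ C5H10NH2+ + OH-
Let x = [OH-] at equilibrium. Kb = x²/(0.0012 − x).
The 5% rule fails; solving x² + Kb·x − Kb·C₀ = 0 exactly:
x = [−0.0011 + √(0.0011² + 5.28e-06)]/2 = 7.24 × 10^-4 M
pOH = 3.14, so pH = 14.00 − pOH = 10.86

pH = 10.86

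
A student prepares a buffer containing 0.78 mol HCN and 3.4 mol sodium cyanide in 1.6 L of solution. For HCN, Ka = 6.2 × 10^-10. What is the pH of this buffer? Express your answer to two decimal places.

pH = 9.85

pKa = −log(6.2 × 10^-10) = 9.208
Using pH = pKa + log([base]/[acid]) with [base]/[acid] = 3.4/0.78:
pH = 9.208 + (+0.639) = 9.85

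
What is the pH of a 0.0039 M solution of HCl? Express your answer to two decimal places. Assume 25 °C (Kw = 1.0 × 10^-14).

HCl is a strong acid and dissociates completely, so [H+] = 0.0039 M.
pH = -log(0.0039) = 2.41

pH = 2.41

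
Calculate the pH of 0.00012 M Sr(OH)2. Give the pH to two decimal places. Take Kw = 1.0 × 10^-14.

pH = 10.38

Sr(OH)2 is a strong base (each formula unit releases 2 OH-); [OH-] = 0.00024 M.
pOH = -log(0.00024) = 3.62
pH = 14.00 - 3.62 = 10.38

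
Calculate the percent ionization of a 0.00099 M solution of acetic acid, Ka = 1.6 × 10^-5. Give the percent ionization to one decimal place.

11.9%

CH3COOH ⇌ CH3COO- + H+; let x = [H+] at equilibrium.
Solve x² + 1.6e-05x − 1.58e-08 = 0 → x = 1.18 × 10^-4 M
% ionization = x/C₀ × 100% = 1.18 × 10^-4/0.00099 × 100% = 11.9%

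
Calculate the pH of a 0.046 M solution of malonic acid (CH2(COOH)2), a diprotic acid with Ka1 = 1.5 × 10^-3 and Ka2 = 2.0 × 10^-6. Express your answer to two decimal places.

pH = 2.12

Ka1 ≫ Ka2, so treat the first dissociation as the only significant source of H+.
Ka1 = x²/(0.046 − x) = 1.5 × 10^-3
Solving the quadratic: x = (−Ka1 + √(Ka1² + 4·Ka1·C₀))/2 = 7.59 × 10^-3 M
pH = −log(7.59 × 10^-3) = 2.12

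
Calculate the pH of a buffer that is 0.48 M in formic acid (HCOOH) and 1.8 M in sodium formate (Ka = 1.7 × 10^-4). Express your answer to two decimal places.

pKa = −log(1.7 × 10^-4) = 3.770
Using pH = pKa + log([base]/[acid]) with [base]/[acid] = 1.8/0.48:
pH = 3.770 + (+0.574) = 4.34

pH = 4.34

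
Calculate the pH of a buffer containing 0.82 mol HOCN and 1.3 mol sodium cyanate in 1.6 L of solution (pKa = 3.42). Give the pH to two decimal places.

Using pH = pKa + log([base]/[acid]) with [base]/[acid] = 1.3/0.82:
pH = 3.42 + (+0.200) = 3.62

pH = 3.62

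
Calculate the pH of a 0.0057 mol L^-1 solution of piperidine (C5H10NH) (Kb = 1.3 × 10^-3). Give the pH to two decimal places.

C5H10NH + H2O ⇌ C5H10NH2+ + OH-
Kb = [OH-]²/(0.0057 − [OH-]) = 1.3 × 10^-3
[OH-] is not negligible relative to C₀; solve [OH-]² + 0.0013·[OH-] − 7.41e-06 = 0.
[OH-] = [−0.0013 + √(0.0013² + 2.96e-05)]/2 = 2.15 × 10^-3 M
pOH = −log(2.15 × 10^-3) = 2.67; pH = 14.00 − 2.67 = 11.33

pH = 11.33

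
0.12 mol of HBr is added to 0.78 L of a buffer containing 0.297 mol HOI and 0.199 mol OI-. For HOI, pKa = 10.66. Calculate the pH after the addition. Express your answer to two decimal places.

Added H+ converts OI- to HOI: HOI → 0.417 mol, OI- → 0.079 mol.
Henderson–Hasselbalch with mole ratio 0.079/0.417: pH = 10.66 + (-0.723)

pH = 9.94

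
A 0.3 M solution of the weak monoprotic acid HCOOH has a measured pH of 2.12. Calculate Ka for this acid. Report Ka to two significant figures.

[H+] = 10^(-2.12) = 7.59 × 10^-3 M
At equilibrium [HA] = 0.3 − 7.59 × 10^-3 = 2.92 × 10^-1 M
Ka = [H+][A-]/[HA] = (7.59 × 10^-3)² / 2.92 × 10^-1 = 2.0 × 10^-4

Ka = 2.0 × 10^-4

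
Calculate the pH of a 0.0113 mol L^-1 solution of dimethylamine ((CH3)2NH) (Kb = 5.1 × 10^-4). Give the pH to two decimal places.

pH = 11.33

(CH3)2NH + H2O ⇌ (CH3)2NH2+ + OH-
Kb = [OH-]²/(0.0113 − [OH-]) = 5.1 × 10^-4
[OH-] is not negligible relative to C₀; solve [OH-]² + 0.00051·[OH-] − 5.76e-06 = 0.
[OH-] = (−Kb + √(Kb² + 4·Kb·C₀))/2 = 2.16 × 10^-3 M
pOH = −log(2.16 × 10^-3) = 2.67; pH = 14.00 − 2.67 = 11.33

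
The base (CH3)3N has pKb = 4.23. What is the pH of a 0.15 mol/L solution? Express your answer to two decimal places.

(CH3)3N + H2O ⇌ (CH3)3NH+ + OH-
Kb = 10^(−4.23) = 5.89 × 10^-5
Kb = [OH-]²/(0.15 − [OH-]) = 5.89 × 10^-5
Assume [OH-] ≪ 0.15: [OH-] ≈ √(5.89 × 10^-5 × 0.15) = 2.97 × 10^-3 M
pOH = 2.53, so pH = 14.00 − pOH = 11.47

pH = 11.47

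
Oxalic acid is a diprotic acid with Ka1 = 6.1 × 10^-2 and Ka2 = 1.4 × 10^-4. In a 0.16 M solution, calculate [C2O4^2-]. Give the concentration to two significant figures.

1.4 × 10^-4 M

First ionization gives [H+] ≈ [HC2O4-] = 7.29 × 10^-2 M.
Second step: Ka2 = [H+][C2O4^2-]/[HC2O4-] ≈ [C2O4^2-] (since [H+] ≈ [HC2O4-]).
So [C2O4^2-] ≈ Ka2.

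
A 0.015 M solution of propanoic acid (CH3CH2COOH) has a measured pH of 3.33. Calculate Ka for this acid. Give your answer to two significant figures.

Ka = 1.5 × 10^-5

[H+] = 10^(-3.33) = 4.68 × 10^-4 M
At equilibrium [HA] = 0.015 − 4.68 × 10^-4 = 1.45 × 10^-2 M
Ka = [H+][A-]/[HA] = (4.68 × 10^-4)² / 1.45 × 10^-2 = 1.5 × 10^-5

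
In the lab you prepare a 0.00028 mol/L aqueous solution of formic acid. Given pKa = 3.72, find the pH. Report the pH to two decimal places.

HCOOH ⇌ HCOO- + H+
Ka = 10^(−3.72) = 1.91 × 10^-4
From the ICE table, Ka = [H+]²/(0.00028 − [H+]) = 1.91 × 10^-4.
[H+] is not negligible relative to C₀; solve [H+]² + 0.000191·[H+] − 5.35e-08 = 0.
[H+] = [−0.000191 + √(0.000191² + 2.14e-07)]/2 = 1.55 × 10^-4 M
pH = −log[H+] = −log(1.55 × 10^-4) = 3.81

pH = 3.81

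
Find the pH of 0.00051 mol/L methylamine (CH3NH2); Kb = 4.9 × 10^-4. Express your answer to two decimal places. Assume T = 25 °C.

CH3NH2 + H2O ⇌ CH3NH3+ + OH-
From the ICE table, Kb = x²/(0.00051 − x) = 4.9 × 10^-4.
x is not negligible relative to C₀; solve x² + 0.00049·x − 2.5e-07 = 0.
x = (−Kb + √(Kb² + 4·Kb·C₀))/2 = 3.12 × 10^-4 M
pOH = −log(3.12 × 10^-4) = 3.51; pH = 14.00 − 3.51 = 10.49

pH = 10.49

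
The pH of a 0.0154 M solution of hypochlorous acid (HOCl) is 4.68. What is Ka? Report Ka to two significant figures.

[H+] = 10^(-4.68) = 2.09 × 10^-5 M
At equilibrium [HA] = 0.0154 − 2.09 × 10^-5 = 1.54 × 10^-2 M
Ka = [H+][A-]/[HA] = (2.09 × 10^-5)² / 1.54 × 10^-2 = 2.8 × 10^-8

Ka = 2.8 × 10^-8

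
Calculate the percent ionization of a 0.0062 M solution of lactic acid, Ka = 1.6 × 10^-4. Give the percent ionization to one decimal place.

14.8%

CH3CH(OH)COOH ⇌ CH3CH(OH)COO- + H+; let x = [H+] at equilibrium.
Solve x² + 0.00016x − 9.92e-07 = 0 → x = 9.19 × 10^-4 M
% ionization = x/C₀ × 100% = 9.19 × 10^-4/0.0062 × 100% = 14.8%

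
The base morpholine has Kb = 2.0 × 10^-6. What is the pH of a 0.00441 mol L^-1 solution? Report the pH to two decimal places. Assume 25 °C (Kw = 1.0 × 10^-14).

pH = 9.97

C4H8ONH + H2O ⇌ C4H8ONH2+ + OH-
Kb = x²/(0.00441 − x) = 2.0 × 10^-6
Neglecting x in the denominator: x = √(2.0 × 10^-6 × 0.00441) = 9.39 × 10^-5 M
pOH = 4.03, so pH = 14.00 − pOH = 9.97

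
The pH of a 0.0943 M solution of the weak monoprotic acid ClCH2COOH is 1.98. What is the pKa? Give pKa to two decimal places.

pKa = 2.88

[H+] = 10^(-1.98) = 1.05 × 10^-2 M
At equilibrium [HA] = 0.0943 − 1.05 × 10^-2 = 8.38 × 10^-2 M
Ka = [H+][A-]/[HA] = (1.05 × 10^-2)² / 8.38 × 10^-2 = 1.32 × 10^-3
pKa = -log(1.32 × 10^-3) = 2.88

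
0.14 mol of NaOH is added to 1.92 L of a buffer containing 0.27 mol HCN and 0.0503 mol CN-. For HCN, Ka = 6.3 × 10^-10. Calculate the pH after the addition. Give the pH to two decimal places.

pH = 9.37

OH- converts HCN to CN-: HCN → 0.13 mol, CN- → 0.19 mol.
pKa = −log(6.3 × 10^-10) = 9.201
pH = pKa + log(n_CN-/n_HCN) = 9.201 + log(0.19/0.13) = 9.201 + (+0.165)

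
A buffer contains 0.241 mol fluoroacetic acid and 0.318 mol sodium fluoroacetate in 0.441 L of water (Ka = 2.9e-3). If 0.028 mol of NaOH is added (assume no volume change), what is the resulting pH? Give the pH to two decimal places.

OH- converts FCH2COOH to FCH2COO-: FCH2COOH → 0.213 mol, FCH2COO- → 0.346 mol.
pKa = −log(2.9 × 10^-3) = 2.538
pH = pKa + log(n_FCH2COO-/n_FCH2COOH) = 2.538 + log(0.346/0.213) = 2.538 + (+0.211)

pH = 2.75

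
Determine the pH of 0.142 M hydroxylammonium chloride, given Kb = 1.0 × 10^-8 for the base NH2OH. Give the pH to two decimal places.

pH = 3.42

NH3OH+ is the conjugate acid of the weak base NH2OH.
Ka = Kw/Kb = 1.0×10^-14 / 1.0 × 10^-8 = 1.00 × 10^-6
From the ICE table, Ka = [H+]²/(0.142 − [H+]) = 1.00 × 10^-6.
Neglecting [H+] in the denominator: [H+] = √(1.00 × 10^-6 × 0.142) = 3.77 × 10^-4 M
Check: 0.27% ionized — well under 5%, approximation valid.
pH = −log[H+] = −log(3.77 × 10^-4) = 3.42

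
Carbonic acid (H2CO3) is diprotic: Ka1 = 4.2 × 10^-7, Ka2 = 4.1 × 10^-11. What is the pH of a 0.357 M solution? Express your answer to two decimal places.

Ka1 ≫ Ka2, so treat the first dissociation as the only significant source of H+.
Ka1 = x²/(0.357 − x) = 4.2 × 10^-7
x ≈ √(4.2 × 10^-7 × 0.357) = 3.87 × 10^-4 M
pH = −log(3.87 × 10^-4) = 3.41

pH = 3.41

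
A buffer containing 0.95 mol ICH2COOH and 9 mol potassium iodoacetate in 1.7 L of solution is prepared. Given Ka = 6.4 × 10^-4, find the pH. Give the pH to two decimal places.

pKa = −log(6.4 × 10^-4) = 3.194
Using pH = pKa + log([base]/[acid]) with [base]/[acid] = 9/0.95:
pH = 3.194 + (+0.977) = 4.17

pH = 4.17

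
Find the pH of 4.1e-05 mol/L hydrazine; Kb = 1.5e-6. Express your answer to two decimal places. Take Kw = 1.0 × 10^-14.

N2H4 + H2O ⇌ N2H5+ + OH-
From the ICE table, Kb = [OH-]²/(4.1e-05 − [OH-]) = 1.5 × 10^-6.
Here C₀/Kb ≈ 27.3, so the small-[OH-] approximation fails. Use the quadratic:
[OH-] = (−Kb + √(Kb² + 4·Kb·C₀))/2 = 7.13 × 10^-6 M
pOH = −log(7.13 × 10^-6) = 5.15; pH = 14.00 − 5.15 = 8.85

pH = 8.85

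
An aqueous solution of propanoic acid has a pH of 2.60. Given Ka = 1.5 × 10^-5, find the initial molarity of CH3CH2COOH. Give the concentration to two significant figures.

[H+] = 10^(-2.60) = 2.51 × 10^-3 M = x
Ka = x²/(C₀ − x) ⇒ C₀ = x + x²/Ka
C₀ = 2.51 × 10^-3 + (2.51 × 10^-3)²/(1.5 × 10^-5) = 4.23 × 10^-1 M

C₀ = 4.2 × 10^-1 M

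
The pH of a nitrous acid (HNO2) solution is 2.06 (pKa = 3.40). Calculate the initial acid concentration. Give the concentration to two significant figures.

C₀ = 2.0 × 10^-1 M

[H+] = 10^(-2.06) = 8.71 × 10^-3 M = x
Ka = 10^(−3.40) = 3.98 × 10^-4
Ka = x²/(C₀ − x) ⇒ C₀ = x + x²/Ka
C₀ = 8.71 × 10^-3 + (8.71 × 10^-3)²/(3.98 × 10^-4) = 1.99 × 10^-1 M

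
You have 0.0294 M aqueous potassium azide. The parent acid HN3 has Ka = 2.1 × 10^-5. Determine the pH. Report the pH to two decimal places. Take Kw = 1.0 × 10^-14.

pH = 8.57

N3- is the conjugate base of the weak acid HN3.
Kb = Kw/Ka = 1.0×10^-14 / 2.1 × 10^-5 = 4.76 × 10^-10
Kb = x²/(0.0294 − x) = 4.76 × 10^-10
Since Kb ≪ C₀, x ≈ √(Kb·C₀) = 3.74 × 10^-6 M.
pOH = −log(3.74 × 10^-6) = 5.43; pH = 14.00 − 5.43 = 8.57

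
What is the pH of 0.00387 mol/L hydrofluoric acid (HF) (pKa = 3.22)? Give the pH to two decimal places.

pH = 2.90

HF ⇌ F- + H+
Ka = 10^(−3.22) = 6.03 × 10^-4
Ka = [H+]²/(0.00387 − [H+]) = 6.03 × 10^-4
Here C₀/Ka ≈ 6.42, so the small-[H+] approximation fails. Use the quadratic:
[H+] = (−Ka + √(Ka² + 4·Ka·C₀))/2 = 1.26 × 10^-3 M
pH = −log[H+] = −log(1.26 × 10^-3) = 2.90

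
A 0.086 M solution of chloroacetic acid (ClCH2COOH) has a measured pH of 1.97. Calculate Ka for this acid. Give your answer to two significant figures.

[H+] = 10^(-1.97) = 1.07 × 10^-2 M
At equilibrium [HA] = 0.086 − 1.07 × 10^-2 = 7.53 × 10^-2 M
Ka = [H+][A-]/[HA] = (1.07 × 10^-2)² / 7.53 × 10^-2 = 1.5 × 10^-3

Ka = 1.5 × 10^-3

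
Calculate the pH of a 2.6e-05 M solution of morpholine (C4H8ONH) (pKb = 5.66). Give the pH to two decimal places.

pH = 8.81

C4H8ONH + H2O ⇌ C4H8ONH2+ + OH-
Kb = 10^(−5.66) = 2.19 × 10^-6
From the ICE table, Kb = [OH-]²/(2.6e-05 − [OH-]) = 2.19 × 10^-6.
[OH-] is not negligible relative to C₀; solve [OH-]² + 2.19e-06·[OH-] − 5.69e-11 = 0.
[OH-] = [−2.19e-06 + √(2.19e-06² + 2.28e-10)]/2 = 6.53 × 10^-6 M
pOH = −log(6.53 × 10^-6) = 5.19; pH = 14.00 − 5.19 = 8.81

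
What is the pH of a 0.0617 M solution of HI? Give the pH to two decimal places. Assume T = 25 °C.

HI is a strong acid and dissociates completely, so [H+] = 0.0617 M.
pH = -log(0.0617) = 1.21

pH = 1.21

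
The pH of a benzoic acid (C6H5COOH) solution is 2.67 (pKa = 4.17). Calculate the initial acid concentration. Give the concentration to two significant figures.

C₀ = 7.0 × 10^-2 M

[H+] = 10^(-2.67) = 2.14 × 10^-3 M = x
Ka = 10^(−4.17) = 6.76 × 10^-5
Ka = x²/(C₀ − x) ⇒ C₀ = x + x²/Ka
C₀ = 2.14 × 10^-3 + (2.14 × 10^-3)²/(6.76 × 10^-5) = 6.99 × 10^-2 M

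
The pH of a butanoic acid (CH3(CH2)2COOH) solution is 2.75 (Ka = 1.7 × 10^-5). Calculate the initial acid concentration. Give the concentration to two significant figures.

C₀ = 1.9 × 10^-1 M

[H+] = 10^(-2.75) = 1.78 × 10^-3 M = x
Ka = x²/(C₀ − x) ⇒ C₀ = x + x²/Ka
C₀ = 1.78 × 10^-3 + (1.78 × 10^-3)²/(1.7 × 10^-5) = 1.88 × 10^-1 M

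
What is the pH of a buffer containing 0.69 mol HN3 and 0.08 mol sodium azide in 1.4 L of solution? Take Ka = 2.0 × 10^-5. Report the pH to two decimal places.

pKa = −log(2.0 × 10^-5) = 4.699
pH = pKa + log([A⁻]/[HA]) = 4.699 + log(0.08/0.69)
pH = 4.699 + (-0.936) = 3.76

pH = 3.76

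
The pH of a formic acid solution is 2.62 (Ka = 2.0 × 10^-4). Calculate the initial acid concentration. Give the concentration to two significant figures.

C₀ = 3.1 × 10^-2 M

[H+] = 10^(-2.62) = 2.40 × 10^-3 M = x
Ka = x²/(C₀ − x) ⇒ C₀ = x + x²/Ka
C₀ = 2.40 × 10^-3 + (2.40 × 10^-3)²/(2.0 × 10^-4) = 3.12 × 10^-2 M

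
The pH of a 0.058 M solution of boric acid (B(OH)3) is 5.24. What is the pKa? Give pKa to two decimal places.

[H+] = 10^(-5.24) = 5.75 × 10^-6 M
At equilibrium [HA] = 0.058 − 5.75 × 10^-6 = 5.80 × 10^-2 M
Ka = [H+][A-]/[HA] = (5.75 × 10^-6)² / 5.80 × 10^-2 = 5.70 × 10^-10
pKa = -log(5.70 × 10^-10) = 9.24

pKa = 9.24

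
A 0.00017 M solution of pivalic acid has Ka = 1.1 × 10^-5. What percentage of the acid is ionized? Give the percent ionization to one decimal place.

22.4%

(CH3)3CCOOH ⇌ (CH3)3CCOO- + H+; let x = [H+] at equilibrium.
Solve x² + 1.1e-05x − 1.87e-09 = 0 → x = 3.81 × 10^-5 M
% ionization = x/C₀ × 100% = 3.81 × 10^-5/0.00017 × 100% = 22.4%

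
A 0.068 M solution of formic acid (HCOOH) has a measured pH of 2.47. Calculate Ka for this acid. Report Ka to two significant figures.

[H+] = 10^(-2.47) = 3.39 × 10^-3 M
At equilibrium [HA] = 0.068 − 3.39 × 10^-3 = 6.46 × 10^-2 M
Ka = [H+][A-]/[HA] = (3.39 × 10^-3)² / 6.46 × 10^-2 = 1.8 × 10^-4

Ka = 1.8 × 10^-4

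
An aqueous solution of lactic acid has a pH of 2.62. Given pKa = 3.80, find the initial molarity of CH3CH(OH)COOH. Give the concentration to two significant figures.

[H+] = 10^(-2.62) = 2.40 × 10^-3 M = x
Ka = 10^(−3.80) = 1.58 × 10^-4
Ka = x²/(C₀ − x) ⇒ C₀ = x + x²/Ka
C₀ = 2.40 × 10^-3 + (2.40 × 10^-3)²/(1.58 × 10^-4) = 3.89 × 10^-2 M

C₀ = 3.9 × 10^-2 M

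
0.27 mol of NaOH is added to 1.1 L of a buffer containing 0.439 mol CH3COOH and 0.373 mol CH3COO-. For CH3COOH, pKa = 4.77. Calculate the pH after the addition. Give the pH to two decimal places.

pH = 5.35

After neutralization: n(CH3COOH) = 0.169 mol, n(CH3COO-) = 0.643 mol.
Henderson–Hasselbalch with mole ratio 0.643/0.169: pH = 4.77 + (+0.580)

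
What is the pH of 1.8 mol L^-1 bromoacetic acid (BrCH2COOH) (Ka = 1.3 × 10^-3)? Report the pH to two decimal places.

pH = 1.32

BrCH2COOH ⇌ BrCH2COO- + H+
From the ICE table, Ka = [H+]²/(1.8 − [H+]) = 1.3 × 10^-3.
Since Ka ≪ C₀, [H+] ≈ √(Ka·C₀) = 4.84 × 10^-2 M.
([H+]/C₀ = 2.7% < 5%, so the approximation holds.)
pH = −log[H+] = −log(4.84 × 10^-2) = 1.32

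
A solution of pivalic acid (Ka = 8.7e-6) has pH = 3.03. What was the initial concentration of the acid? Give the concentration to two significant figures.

[H+] = 10^(-3.03) = 9.33 × 10^-4 M = x
Ka = x²/(C₀ − x) ⇒ C₀ = x + x²/Ka
C₀ = 9.33 × 10^-4 + (9.33 × 10^-4)²/(8.7 × 10^-6) = 1.01 × 10^-1 M

C₀ = 1.0 × 10^-1 M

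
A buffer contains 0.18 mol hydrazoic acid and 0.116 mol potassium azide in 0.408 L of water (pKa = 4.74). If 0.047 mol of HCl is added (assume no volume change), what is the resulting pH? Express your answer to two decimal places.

After neutralization: n(HN3) = 0.227 mol, n(N3-) = 0.069 mol.
pH = pKa + log([A⁻]/[HA]) = 4.74 + log(0.069/0.227) = 4.74 -0.517

pH = 4.22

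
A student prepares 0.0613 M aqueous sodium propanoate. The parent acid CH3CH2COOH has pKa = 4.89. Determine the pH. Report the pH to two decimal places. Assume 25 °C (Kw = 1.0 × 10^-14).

pH = 8.84

CH3CH2COO- is the conjugate base of the weak acid CH3CH2COOH.
Ka = 10^(−4.89) = 1.29 × 10^-5
Kb = Kw/Ka = 1.0×10^-14 / 1.29 × 10^-5 = 7.75 × 10^-10
Let x = [OH-] at equilibrium. Kb = x²/(0.0613 − x).
Neglecting x in the denominator: x = √(7.75 × 10^-10 × 0.0613) = 6.89 × 10^-6 M
Check: 0.011% ionized — well under 5%, approximation valid.
pOH = 5.16, so pH = 14.00 − pOH = 8.84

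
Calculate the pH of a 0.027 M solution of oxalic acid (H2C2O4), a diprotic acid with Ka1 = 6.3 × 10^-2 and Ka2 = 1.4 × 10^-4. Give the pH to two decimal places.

Ka1 ≫ Ka2, so treat the first dissociation as the only significant source of H+.
Ka1 = x²/(0.027 − x) = 6.3 × 10^-2
Solving the quadratic: x = (−Ka1 + √(Ka1² + 4·Ka1·C₀))/2 = 2.04 × 10^-2 M
pH = −log(2.04 × 10^-2) = 1.69

pH = 1.69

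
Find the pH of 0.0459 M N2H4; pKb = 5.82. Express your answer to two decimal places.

pH = 10.42

N2H4 + H2O ⇌ N2H5+ + OH-
Kb = 10^(−5.82) = 1.51 × 10^-6
Kb = [OH-]²/(0.0459 − [OH-]) = 1.51 × 10^-6
Neglecting [OH-] in the denominator: [OH-] = √(1.51 × 10^-6 × 0.0459) = 2.63 × 10^-4 M
([OH-]/C₀ = 0.57% < 5%, so the approximation holds.)
pOH = 3.58, so pH = 14.00 − pOH = 10.42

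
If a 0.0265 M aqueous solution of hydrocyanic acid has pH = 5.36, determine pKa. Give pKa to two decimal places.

[H+] = 10^(-5.36) = 4.37 × 10^-6 M
At equilibrium [HA] = 0.0265 − 4.37 × 10^-6 = 2.65 × 10^-2 M
Ka = [H+][A-]/[HA] = (4.37 × 10^-6)² / 2.65 × 10^-2 = 7.21 × 10^-10
pKa = -log(7.21 × 10^-10) = 9.14

pKa = 9.14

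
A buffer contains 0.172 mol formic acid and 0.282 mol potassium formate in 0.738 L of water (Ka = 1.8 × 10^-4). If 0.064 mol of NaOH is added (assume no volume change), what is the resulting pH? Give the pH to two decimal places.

pH = 4.25

OH- converts HCOOH to HCOO-: HCOOH → 0.108 mol, HCOO- → 0.346 mol.
pKa = −log(1.8 × 10^-4) = 3.745
Henderson–Hasselbalch with mole ratio 0.346/0.108: pH = 3.745 + (+0.506)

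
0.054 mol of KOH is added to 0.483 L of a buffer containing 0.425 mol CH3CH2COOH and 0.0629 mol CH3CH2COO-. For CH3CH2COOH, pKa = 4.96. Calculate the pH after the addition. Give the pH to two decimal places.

pH = 4.46

After neutralization: n(CH3CH2COOH) = 0.371 mol, n(CH3CH2COO-) = 0.117 mol.
pH = pKa + log(n_CH3CH2COO-/n_CH3CH2COOH) = 4.96 + log(0.117/0.371) = 4.96 + (-0.501)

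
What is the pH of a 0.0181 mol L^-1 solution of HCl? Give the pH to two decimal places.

pH = 1.74

HCl is a strong acid and dissociates completely, so [H+] = 0.0181 M.
pH = -log(0.0181) = 1.74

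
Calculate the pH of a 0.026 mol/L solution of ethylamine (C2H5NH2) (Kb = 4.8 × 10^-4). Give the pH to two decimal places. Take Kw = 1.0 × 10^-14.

pH = 11.52

C2H5NH2 + H2O ⇌ C2H5NH3+ + OH-
From the ICE table, Kb = [OH-]²/(0.026 − [OH-]) = 4.8 × 10^-4.
[OH-] is not negligible relative to C₀; solve [OH-]² + 0.00048·[OH-] − 1.25e-05 = 0.
[OH-] = (−Kb + √(Kb² + 4·Kb·C₀))/2 = 3.30 × 10^-3 M
pOH = −log(3.30 × 10^-3) = 2.48; pH = 14.00 − 2.48 = 11.52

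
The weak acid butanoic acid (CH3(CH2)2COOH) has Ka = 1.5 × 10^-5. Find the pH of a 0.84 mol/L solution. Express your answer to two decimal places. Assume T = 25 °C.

CH3(CH2)2COOH ⇌ CH3(CH2)2COO- + H+
From the ICE table, Ka = x²/(0.84 − x) = 1.5 × 10^-5.
Since Ka ≪ C₀, x ≈ √(Ka·C₀) = 3.55 × 10^-3 M.
(x/C₀ = 0.42% < 5%, so the approximation holds.)
pH = −log[H+] = −log(3.55 × 10^-3) = 2.45

pH = 2.45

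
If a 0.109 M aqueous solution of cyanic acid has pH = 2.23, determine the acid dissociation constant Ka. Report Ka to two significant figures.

[H+] = 10^(-2.23) = 5.89 × 10^-3 M
At equilibrium [HA] = 0.109 − 5.89 × 10^-3 = 1.03 × 10^-1 M
Ka = [H+][A-]/[HA] = (5.89 × 10^-3)² / 1.03 × 10^-1 = 3.4 × 10^-4

Ka = 3.4 × 10^-4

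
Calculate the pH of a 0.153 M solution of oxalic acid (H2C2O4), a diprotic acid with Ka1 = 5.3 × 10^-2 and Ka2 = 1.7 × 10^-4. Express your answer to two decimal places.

pH = 1.17

Ka1 ≫ Ka2, so treat the first dissociation as the only significant source of H+.
Ka1 = x²/(0.153 − x) = 5.3 × 10^-2
Solving the quadratic: x = (−Ka1 + √(Ka1² + 4·Ka1·C₀))/2 = 6.74 × 10^-2 M
pH = −log(6.74 × 10^-2) = 1.17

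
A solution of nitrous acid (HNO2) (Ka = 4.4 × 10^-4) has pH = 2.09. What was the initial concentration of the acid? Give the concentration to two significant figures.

[H+] = 10^(-2.09) = 8.13 × 10^-3 M = x
Ka = x²/(C₀ − x) ⇒ C₀ = x + x²/Ka
C₀ = 8.13 × 10^-3 + (8.13 × 10^-3)²/(4.4 × 10^-4) = 1.58 × 10^-1 M

C₀ = 1.6 × 10^-1 M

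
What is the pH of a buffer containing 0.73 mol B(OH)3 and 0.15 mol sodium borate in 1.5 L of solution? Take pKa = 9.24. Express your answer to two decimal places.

pH = 8.55

Using pH = pKa + log([base]/[acid]) with [base]/[acid] = 0.15/0.73:
pH = 9.24 + (-0.687) = 8.55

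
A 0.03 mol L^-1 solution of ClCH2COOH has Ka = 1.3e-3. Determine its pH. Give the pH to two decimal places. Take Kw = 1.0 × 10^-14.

ClCH2COOH ⇌ ClCH2COO- + H+
Ka = x²/(0.03 − x) = 1.3 × 10^-3
The 5% rule fails; solving x² + Ka·x − Ka·C₀ = 0 exactly:
x = [−0.0013 + √(0.0013² + 0.000156)]/2 = 5.63 × 10^-3 M
pH = −log(5.63 × 10^-3) = 2.25

pH = 2.25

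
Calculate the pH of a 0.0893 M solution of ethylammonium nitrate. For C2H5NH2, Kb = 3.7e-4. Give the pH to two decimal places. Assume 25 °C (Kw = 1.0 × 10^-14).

pH = 5.81

C2H5NH3+ is the conjugate acid of the weak base C2H5NH2.
Ka = Kw/Kb = 1.0×10^-14 / 3.7 × 10^-4 = 2.70 × 10^-11
From the ICE table, Ka = x²/(0.0893 − x) = 2.70 × 10^-11.
Since Ka ≪ C₀, x ≈ √(Ka·C₀) = 1.55 × 10^-6 M.
Check: 0.0017% ionized — well under 5%, approximation valid.
pH = −log(1.55 × 10^-6) = 5.81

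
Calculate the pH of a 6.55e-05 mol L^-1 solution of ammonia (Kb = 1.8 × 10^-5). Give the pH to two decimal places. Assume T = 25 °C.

NH3 + H2O ⇌ NH4+ + OH-
Let x = [OH-] at equilibrium. Kb = x²/(6.55e-05 − x).
x is not negligible relative to C₀; solve x² + 1.8e-05·x − 1.18e-09 = 0.
x = [−1.8e-05 + √(1.8e-05² + 4.72e-09)]/2 = 2.65 × 10^-5 M
pOH = 4.58, so pH = 14.00 − pOH = 9.42

pH = 9.42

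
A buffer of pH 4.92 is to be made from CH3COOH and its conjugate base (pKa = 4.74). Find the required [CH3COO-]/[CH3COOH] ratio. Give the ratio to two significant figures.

pH = pKa + log(r) ⇒ log(r) = 4.92 − 4.74 = +0.18
r = [CH3COO-]/[CH3COOH] = 10^(+0.18) = 1.51

ratio = 1.5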